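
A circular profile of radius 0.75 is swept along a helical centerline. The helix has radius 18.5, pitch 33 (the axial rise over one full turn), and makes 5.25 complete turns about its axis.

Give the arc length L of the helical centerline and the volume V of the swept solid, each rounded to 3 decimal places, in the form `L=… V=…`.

2πR = 2π·18.5 = 116.238928
per-turn = √(116.238928² + 33²) = √(13511.4884 + 1089) = √14600.4884 = 120.832481
L = 5.25 × 120.832481 = 634.370524
V = π·0.75² × L = 1.767146 × 634.370524 = 1121.025251

L=634.371 V=1121.025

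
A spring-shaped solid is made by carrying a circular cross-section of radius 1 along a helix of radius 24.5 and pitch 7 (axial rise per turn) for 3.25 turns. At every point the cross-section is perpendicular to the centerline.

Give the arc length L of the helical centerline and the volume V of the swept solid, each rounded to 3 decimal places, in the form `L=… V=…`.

L=500.816 V=1573.359

2πR = 2π·24.5 = 153.938040
per-turn = √(153.938040² + 7²) = √(23696.9202 + 49) = √23745.9202 = 154.097113
L = 3.25 × 154.097113 = 500.815617
V = π·1² × L = 3.141593 × 500.815617 = 1573.358662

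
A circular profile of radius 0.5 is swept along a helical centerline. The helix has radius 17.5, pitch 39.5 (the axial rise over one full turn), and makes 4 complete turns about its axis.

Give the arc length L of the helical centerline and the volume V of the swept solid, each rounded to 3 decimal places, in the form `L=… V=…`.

2πR = 2π·17.5 = 109.955743
per-turn = √(109.955743² + 39.5²) = √(12090.2654 + 1560.25) = √13650.5154 = 116.835420
L = 4 × 116.835420 = 467.341680
V = π·0.5² × L = 0.785398 × 467.341680 = 367.049297

L=467.342 V=367.049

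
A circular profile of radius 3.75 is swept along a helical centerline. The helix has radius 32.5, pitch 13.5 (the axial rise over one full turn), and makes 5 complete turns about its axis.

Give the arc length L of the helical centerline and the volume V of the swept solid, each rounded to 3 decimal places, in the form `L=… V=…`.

2πR = 2π·32.5 = 204.203522
per-turn = √(204.203522² + 13.5²) = √(41699.0786 + 182.25) = √41881.3286 = 204.649282
L = 5 × 204.649282 = 1023.246410
V = π·3.75² × L = 44.178647 × 1023.246410 = 45205.641610

L=1023.246 V=45205.642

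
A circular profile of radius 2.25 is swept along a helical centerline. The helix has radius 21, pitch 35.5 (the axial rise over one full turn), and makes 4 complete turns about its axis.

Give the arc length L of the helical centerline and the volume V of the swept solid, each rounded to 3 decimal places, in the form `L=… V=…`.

2πR = 2π·21 = 131.946891
per-turn = √(131.946891² + 35.5²) = √(17409.9822 + 1260.25) = √18670.2322 = 136.639058
L = 4 × 136.639058 = 546.556232
V = π·2.25² × L = 15.904313 × 546.556232 = 8692.601280

L=546.556 V=8692.601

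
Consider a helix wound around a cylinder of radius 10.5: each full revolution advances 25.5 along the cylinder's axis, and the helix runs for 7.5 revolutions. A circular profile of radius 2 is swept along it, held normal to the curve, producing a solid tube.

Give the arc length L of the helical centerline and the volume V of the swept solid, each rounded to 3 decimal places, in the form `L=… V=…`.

L=530.476 V=6666.154

2πR = 2π·10.5 = 65.973446
per-turn = √(65.973446² + 25.5²) = √(4352.4955 + 650.25) = √5002.7455 = 70.730089
L = 7.5 × 70.730089 = 530.475670
V = π·2² × L = 12.566371 × 530.475670 = 6666.153874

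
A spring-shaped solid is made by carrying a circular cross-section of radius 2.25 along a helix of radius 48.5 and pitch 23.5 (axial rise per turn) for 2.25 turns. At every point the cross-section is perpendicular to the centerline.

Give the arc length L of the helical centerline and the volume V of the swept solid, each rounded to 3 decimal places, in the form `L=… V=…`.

2πR = 2π·48.5 = 304.734487
per-turn = √(304.734487² + 23.5²) = √(92863.1078 + 552.25) = √93415.3578 = 305.639261
L = 2.25 × 305.639261 = 687.688337
V = π·2.25² × L = 15.904313 × 687.688337 = 10937.210427

L=687.688 V=10937.210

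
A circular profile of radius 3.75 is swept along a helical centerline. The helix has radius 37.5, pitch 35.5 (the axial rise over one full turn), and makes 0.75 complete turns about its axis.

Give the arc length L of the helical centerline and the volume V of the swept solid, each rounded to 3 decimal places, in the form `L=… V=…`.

2πR = 2π·37.5 = 235.619449
per-turn = √(235.619449² + 35.5²) = √(55516.5248 + 1260.25) = √56776.7748 = 238.278775
L = 0.75 × 238.278775 = 178.709081
V = π·3.75² × L = 44.178647 × 178.709081 = 7895.125371

L=178.709 V=7895.125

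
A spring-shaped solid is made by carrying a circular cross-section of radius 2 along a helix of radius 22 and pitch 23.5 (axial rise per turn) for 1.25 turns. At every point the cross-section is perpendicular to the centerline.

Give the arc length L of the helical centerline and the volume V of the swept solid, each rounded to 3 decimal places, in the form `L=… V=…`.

2πR = 2π·22 = 138.230077
per-turn = √(138.230077² + 23.5²) = √(19107.5541 + 552.25) = √19659.8041 = 140.213423
L = 1.25 × 140.213423 = 175.266779
V = π·2² × L = 12.566371 × 175.266779 = 2202.467306

L=175.267 V=2202.467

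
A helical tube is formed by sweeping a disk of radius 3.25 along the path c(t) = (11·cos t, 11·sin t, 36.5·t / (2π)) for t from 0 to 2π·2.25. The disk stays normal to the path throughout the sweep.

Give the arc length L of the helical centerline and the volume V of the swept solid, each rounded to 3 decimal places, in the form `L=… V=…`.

2πR = 2π·11 = 69.115038
per-turn = √(69.115038² + 36.5²) = √(4776.8885 + 1332.25) = √6109.1385 = 78.160978
L = 2.25 × 78.160978 = 175.862201
V = π·3.25² × L = 33.183072 × 175.862201 = 5835.648155

L=175.862 V=5835.648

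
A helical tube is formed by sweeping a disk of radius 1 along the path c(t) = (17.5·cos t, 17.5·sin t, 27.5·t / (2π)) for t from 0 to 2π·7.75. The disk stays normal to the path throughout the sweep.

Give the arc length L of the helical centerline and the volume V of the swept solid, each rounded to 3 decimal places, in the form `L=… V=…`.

L=878.404 V=2759.588

2πR = 2π·17.5 = 109.955743
per-turn = √(109.955743² + 27.5²) = √(12090.2654 + 756.25) = √12846.5154 = 113.342469
L = 7.75 × 113.342469 = 878.404139
V = π·1² × L = 3.141593 × 878.404139 = 2759.587989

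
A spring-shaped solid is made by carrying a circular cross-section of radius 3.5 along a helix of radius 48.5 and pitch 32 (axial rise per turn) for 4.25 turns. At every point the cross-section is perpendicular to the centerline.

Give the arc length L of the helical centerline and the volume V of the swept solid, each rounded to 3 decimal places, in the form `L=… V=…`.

2πR = 2π·48.5 = 304.734487
per-turn = √(304.734487² + 32²) = √(92863.1078 + 1024) = √93887.1078 = 306.410032
L = 4.25 × 306.410032 = 1302.242637
V = π·3.5² × L = 38.484510 × 1302.242637 = 50116.169783

L=1302.243 V=50116.170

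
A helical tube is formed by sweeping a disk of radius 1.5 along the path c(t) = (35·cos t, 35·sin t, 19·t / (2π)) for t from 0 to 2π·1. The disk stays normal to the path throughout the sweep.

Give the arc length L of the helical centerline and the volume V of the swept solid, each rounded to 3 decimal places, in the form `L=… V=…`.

2πR = 2π·35 = 219.911486
per-turn = √(219.911486² + 19²) = √(48361.0616 + 361) = √48722.0616 = 220.730744
L = 1 × 220.730744 = 220.730744
V = π·1.5² × L = 7.068583 × 220.730744 = 1560.253692

L=220.731 V=1560.254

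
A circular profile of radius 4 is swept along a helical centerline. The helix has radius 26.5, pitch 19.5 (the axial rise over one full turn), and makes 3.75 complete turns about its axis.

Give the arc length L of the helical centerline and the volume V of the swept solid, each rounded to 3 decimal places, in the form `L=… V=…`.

L=628.659 V=31599.845

2πR = 2π·26.5 = 166.504411
per-turn = √(166.504411² + 19.5²) = √(27723.7188 + 380.25) = √28103.9688 = 167.642384
L = 3.75 × 167.642384 = 628.658938
V = π·4² × L = 50.265482 × 628.658938 = 31599.844836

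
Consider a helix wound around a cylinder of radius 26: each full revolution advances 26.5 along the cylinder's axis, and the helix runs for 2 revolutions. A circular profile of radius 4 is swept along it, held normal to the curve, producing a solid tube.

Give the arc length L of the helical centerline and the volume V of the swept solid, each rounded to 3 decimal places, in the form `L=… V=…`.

2πR = 2π·26 = 163.362818
per-turn = √(163.362818² + 26.5²) = √(26687.4103 + 702.25) = √27389.6603 = 165.498218
L = 2 × 165.498218 = 330.996437
V = π·4² × L = 50.265482 × 330.996437 = 16637.695590

L=330.996 V=16637.696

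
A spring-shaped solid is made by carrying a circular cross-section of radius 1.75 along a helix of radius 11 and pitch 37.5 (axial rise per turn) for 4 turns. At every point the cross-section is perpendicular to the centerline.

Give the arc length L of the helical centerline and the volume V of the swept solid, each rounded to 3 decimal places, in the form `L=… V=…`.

L=314.532 V=3026.150

2πR = 2π·11 = 69.115038
per-turn = √(69.115038² + 37.5²) = √(4776.8885 + 1406.25) = √6183.1385 = 78.632935
L = 4 × 78.632935 = 314.531742
V = π·1.75² × L = 9.621128 × 314.531742 = 3026.149989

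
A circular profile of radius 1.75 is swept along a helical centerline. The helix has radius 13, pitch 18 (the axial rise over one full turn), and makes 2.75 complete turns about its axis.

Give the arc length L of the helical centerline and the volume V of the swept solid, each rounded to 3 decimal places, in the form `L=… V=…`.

L=230.013 V=2212.988

2πR = 2π·13 = 81.681409
per-turn = √(81.681409² + 18²) = √(6671.8526 + 324) = √6995.8526 = 83.641213
L = 2.75 × 83.641213 = 230.013337
V = π·1.75² × L = 9.621128 × 230.013337 = 2212.987640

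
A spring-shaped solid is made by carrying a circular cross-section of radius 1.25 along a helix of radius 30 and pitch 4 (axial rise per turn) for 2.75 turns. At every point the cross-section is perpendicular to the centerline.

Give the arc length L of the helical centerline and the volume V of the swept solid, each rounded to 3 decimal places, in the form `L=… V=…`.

2πR = 2π·30 = 188.495559
per-turn = √(188.495559² + 4²) = √(35530.5758 + 16) = √35546.5758 = 188.537996
L = 2.75 × 188.537996 = 518.479488
V = π·1.25² × L = 4.908739 × 518.479488 = 2545.080237

L=518.479 V=2545.080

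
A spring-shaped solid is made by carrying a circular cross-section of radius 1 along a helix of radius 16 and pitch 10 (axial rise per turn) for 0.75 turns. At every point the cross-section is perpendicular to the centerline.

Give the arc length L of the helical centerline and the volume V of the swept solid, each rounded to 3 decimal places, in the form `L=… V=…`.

L=75.770 V=238.039

2πR = 2π·16 = 100.530965
per-turn = √(100.530965² + 10²) = √(10106.4749 + 100) = √10206.4749 = 101.027100
L = 0.75 × 101.027100 = 75.770325
V = π·1² × L = 3.141593 × 75.770325 = 238.039496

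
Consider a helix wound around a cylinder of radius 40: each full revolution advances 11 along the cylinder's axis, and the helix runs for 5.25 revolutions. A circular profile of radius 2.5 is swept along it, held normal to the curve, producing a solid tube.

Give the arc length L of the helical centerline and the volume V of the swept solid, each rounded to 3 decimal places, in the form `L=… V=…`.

2πR = 2π·40 = 251.327412
per-turn = √(251.327412² + 11²) = √(63165.4682 + 121) = √63286.4682 = 251.568019
L = 5.25 × 251.568019 = 1320.732100
V = π·2.5² × L = 19.634954 × 1320.732100 = 25932.514134

L=1320.732 V=25932.514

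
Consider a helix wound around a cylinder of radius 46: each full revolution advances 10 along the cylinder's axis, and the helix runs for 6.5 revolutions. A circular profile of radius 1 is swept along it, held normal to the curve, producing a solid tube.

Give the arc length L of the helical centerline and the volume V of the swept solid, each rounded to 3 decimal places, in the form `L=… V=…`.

2πR = 2π·46 = 289.026524
per-turn = √(289.026524² + 10²) = √(83536.3317 + 100) = √83636.3317 = 289.199467
L = 6.5 × 289.199467 = 1879.796535
V = π·1² × L = 3.141593 × 1879.796535 = 5905.554984

L=1879.797 V=5905.555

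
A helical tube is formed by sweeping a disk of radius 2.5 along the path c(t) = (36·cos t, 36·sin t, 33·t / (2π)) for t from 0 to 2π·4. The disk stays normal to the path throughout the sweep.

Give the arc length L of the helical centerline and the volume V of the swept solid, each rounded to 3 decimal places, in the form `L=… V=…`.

2πR = 2π·36 = 226.194671
per-turn = √(226.194671² + 33²) = √(51164.0292 + 1089) = √52253.0292 = 228.589215
L = 4 × 228.589215 = 914.356860
V = π·2.5² × L = 19.634954 × 914.356860 = 17953.354964

L=914.357 V=17953.355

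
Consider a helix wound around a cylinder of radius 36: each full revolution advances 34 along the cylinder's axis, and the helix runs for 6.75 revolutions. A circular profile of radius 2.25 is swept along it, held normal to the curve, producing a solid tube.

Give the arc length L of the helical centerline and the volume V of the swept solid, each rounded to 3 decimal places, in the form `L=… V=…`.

2πR = 2π·36 = 226.194671
per-turn = √(226.194671² + 34²) = √(51164.0292 + 1156) = √52320.0292 = 228.735719
L = 6.75 × 228.735719 = 1543.966104
V = π·2.25² × L = 15.904313 × 1543.966104 = 24555.719888

L=1543.966 V=24555.720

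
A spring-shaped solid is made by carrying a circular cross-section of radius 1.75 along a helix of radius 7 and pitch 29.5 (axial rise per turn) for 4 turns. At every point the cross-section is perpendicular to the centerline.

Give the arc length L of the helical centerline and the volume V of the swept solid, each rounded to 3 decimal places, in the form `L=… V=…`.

L=211.837 V=2038.115

2πR = 2π·7 = 43.982297
per-turn = √(43.982297² + 29.5²) = √(1934.4425 + 870.25) = √2804.6925 = 52.959347
L = 4 × 52.959347 = 211.837389
V = π·1.75² × L = 9.621128 × 211.837389 = 2038.114530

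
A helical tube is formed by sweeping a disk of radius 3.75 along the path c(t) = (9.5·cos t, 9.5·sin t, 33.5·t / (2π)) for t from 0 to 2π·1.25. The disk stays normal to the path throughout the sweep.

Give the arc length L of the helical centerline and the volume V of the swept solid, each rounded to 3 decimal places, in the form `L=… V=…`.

2πR = 2π·9.5 = 59.690260
per-turn = √(59.690260² + 33.5²) = √(3562.9272 + 1122.25) = √4685.1772 = 68.448354
L = 1.25 × 68.448354 = 85.560443
V = π·3.75² × L = 44.178647 × 85.560443 = 3779.944569

L=85.560 V=3779.945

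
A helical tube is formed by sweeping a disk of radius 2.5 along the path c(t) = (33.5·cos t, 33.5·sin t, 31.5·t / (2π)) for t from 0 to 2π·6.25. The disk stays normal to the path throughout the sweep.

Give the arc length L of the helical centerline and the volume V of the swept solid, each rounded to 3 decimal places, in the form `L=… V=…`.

L=1330.192 V=26118.256

2πR = 2π·33.5 = 210.486708
per-turn = √(210.486708² + 31.5²) = √(44304.6542 + 992.25) = √45296.9042 = 212.830694
L = 6.25 × 212.830694 = 1330.191835
V = π·2.5² × L = 19.634954 × 1330.191835 = 26118.255610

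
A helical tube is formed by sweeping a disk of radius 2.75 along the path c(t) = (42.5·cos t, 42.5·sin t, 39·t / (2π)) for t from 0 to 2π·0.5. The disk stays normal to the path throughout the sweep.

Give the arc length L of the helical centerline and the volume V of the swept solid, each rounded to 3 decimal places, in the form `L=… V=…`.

L=134.934 V=3205.805

2πR = 2π·42.5 = 267.035376
per-turn = √(267.035376² + 39²) = √(71307.8918 + 1521) = √72828.8918 = 269.868286
L = 0.5 × 269.868286 = 134.934143
V = π·2.75² × L = 23.758294 × 134.934143 = 3205.805100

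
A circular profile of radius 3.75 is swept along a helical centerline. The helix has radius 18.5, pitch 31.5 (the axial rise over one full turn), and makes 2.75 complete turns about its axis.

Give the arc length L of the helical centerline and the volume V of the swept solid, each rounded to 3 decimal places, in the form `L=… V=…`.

L=331.187 V=14631.373

2πR = 2π·18.5 = 116.238928
per-turn = √(116.238928² + 31.5²) = √(13511.4884 + 992.25) = √14503.7384 = 120.431468
L = 2.75 × 120.431468 = 331.186536
V = π·3.75² × L = 44.178647 × 331.186536 = 14631.372977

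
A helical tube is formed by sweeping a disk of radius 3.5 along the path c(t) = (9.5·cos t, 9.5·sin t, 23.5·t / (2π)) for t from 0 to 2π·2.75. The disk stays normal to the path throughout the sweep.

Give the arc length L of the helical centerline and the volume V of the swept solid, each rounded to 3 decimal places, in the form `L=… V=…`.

L=176.412 V=6789.111

2πR = 2π·9.5 = 59.690260
per-turn = √(59.690260² + 23.5²) = √(3562.9272 + 552.25) = √4115.1772 = 64.149647
L = 2.75 × 64.149647 = 176.411529
V = π·3.5² × L = 38.484510 × 176.411529 = 6789.111245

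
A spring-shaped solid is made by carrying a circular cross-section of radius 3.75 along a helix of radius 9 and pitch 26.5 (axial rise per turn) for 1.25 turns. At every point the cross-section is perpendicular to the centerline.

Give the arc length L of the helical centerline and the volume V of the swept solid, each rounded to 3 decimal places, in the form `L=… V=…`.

2πR = 2π·9 = 56.548668
per-turn = √(56.548668² + 26.5²) = √(3197.7518 + 702.25) = √3900.0018 = 62.449995
L = 1.25 × 62.449995 = 78.062493
V = π·3.75² × L = 44.178647 × 78.062493 = 3448.695309

L=78.062 V=3448.695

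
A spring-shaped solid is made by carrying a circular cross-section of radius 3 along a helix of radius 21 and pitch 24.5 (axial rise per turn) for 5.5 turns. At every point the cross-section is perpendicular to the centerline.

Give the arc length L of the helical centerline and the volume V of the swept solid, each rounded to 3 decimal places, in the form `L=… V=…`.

L=738.112 V=20869.629

2πR = 2π·21 = 131.946891
per-turn = √(131.946891² + 24.5²) = √(17409.9822 + 600.25) = √18010.2322 = 134.202206
L = 5.5 × 134.202206 = 738.112134
V = π·3² × L = 28.274334 × 738.112134 = 20869.628931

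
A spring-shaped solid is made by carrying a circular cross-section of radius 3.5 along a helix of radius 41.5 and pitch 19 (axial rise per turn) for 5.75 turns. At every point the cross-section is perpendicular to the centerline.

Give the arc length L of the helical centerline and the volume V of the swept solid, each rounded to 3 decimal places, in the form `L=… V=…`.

2πR = 2π·41.5 = 260.752190
per-turn = √(260.752190² + 19²) = √(67991.7047 + 361) = √68352.7047 = 261.443502
L = 5.75 × 261.443502 = 1503.300136
V = π·3.5² × L = 38.484510 × 1503.300136 = 57853.769138

L=1503.300 V=57853.769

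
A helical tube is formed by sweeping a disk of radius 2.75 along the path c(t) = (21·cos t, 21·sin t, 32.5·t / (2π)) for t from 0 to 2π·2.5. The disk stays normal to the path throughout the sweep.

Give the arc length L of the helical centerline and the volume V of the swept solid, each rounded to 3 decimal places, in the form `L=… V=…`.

2πR = 2π·21 = 131.946891
per-turn = √(131.946891² + 32.5²) = √(17409.9822 + 1056.25) = √18466.2322 = 135.890515
L = 2.5 × 135.890515 = 339.726288
V = π·2.75² × L = 23.758294 × 339.726288 = 8071.317189

L=339.726 V=8071.317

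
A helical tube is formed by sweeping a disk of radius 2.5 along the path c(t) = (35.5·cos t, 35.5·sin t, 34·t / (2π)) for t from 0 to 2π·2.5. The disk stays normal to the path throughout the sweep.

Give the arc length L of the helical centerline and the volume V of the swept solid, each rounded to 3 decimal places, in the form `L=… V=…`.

L=564.074 V=11075.563

2πR = 2π·35.5 = 223.053078
per-turn = √(223.053078² + 34²) = √(49752.6758 + 1156) = √50908.6758 = 225.629510
L = 2.5 × 225.629510 = 564.073775
V = π·2.5² × L = 19.634954 × 564.073775 = 11075.562673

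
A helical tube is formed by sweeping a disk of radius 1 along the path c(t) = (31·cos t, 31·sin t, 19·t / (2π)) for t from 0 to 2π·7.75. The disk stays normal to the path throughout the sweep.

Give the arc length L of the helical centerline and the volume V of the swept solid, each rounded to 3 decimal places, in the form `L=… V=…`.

L=1516.700 V=4764.854

2πR = 2π·31 = 194.778745
per-turn = √(194.778745² + 19²) = √(37938.7593 + 361) = √38299.7593 = 195.703243
L = 7.75 × 195.703243 = 1516.700133
V = π·1² × L = 3.141593 × 1516.700133 = 4764.853996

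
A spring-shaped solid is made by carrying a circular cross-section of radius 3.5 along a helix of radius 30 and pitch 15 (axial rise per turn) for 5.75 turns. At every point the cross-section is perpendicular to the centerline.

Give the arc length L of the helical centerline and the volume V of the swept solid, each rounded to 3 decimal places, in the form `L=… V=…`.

L=1087.276 V=41843.277

2πR = 2π·30 = 188.495559
per-turn = √(188.495559² + 15²) = √(35530.5758 + 225) = √35755.5758 = 189.091448
L = 5.75 × 189.091448 = 1087.275828
V = π·3.5² × L = 38.484510 × 1087.275828 = 41843.277486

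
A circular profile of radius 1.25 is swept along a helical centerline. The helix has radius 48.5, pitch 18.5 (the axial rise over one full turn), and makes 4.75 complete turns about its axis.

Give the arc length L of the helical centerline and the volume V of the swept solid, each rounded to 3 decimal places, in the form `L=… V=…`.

2πR = 2π·48.5 = 304.734487
per-turn = √(304.734487² + 18.5²) = √(92863.1078 + 342.25) = √93205.3578 = 305.295525
L = 4.75 × 305.295525 = 1450.153745
V = π·1.25² × L = 4.908739 × 1450.153745 = 7118.425552

L=1450.154 V=7118.426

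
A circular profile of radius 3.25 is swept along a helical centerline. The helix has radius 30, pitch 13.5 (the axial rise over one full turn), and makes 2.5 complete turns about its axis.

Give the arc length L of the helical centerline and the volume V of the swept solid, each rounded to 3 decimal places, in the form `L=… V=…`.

L=472.446 V=15677.208

2πR = 2π·30 = 188.495559
per-turn = √(188.495559² + 13.5²) = √(35530.5758 + 182.25) = √35712.8258 = 188.978374
L = 2.5 × 188.978374 = 472.445935
V = π·3.25² × L = 33.183072 × 472.445935 = 15677.207669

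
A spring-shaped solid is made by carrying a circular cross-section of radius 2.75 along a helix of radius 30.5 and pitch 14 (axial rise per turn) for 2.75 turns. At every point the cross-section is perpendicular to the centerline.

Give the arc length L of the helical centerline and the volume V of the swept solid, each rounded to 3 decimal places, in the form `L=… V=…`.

L=528.407 V=12554.040

2πR = 2π·30.5 = 191.637152
per-turn = √(191.637152² + 14²) = √(36724.7980 + 196) = √36920.7980 = 192.147854
L = 2.75 × 192.147854 = 528.406600
V = π·2.75² × L = 23.758294 × 528.406600 = 12554.039583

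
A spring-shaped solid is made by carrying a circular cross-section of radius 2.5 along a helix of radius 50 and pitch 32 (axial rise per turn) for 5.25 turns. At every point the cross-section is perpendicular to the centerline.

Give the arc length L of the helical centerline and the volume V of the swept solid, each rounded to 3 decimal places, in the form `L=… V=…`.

L=1657.870 V=32552.206

2πR = 2π·50 = 314.159265
per-turn = √(314.159265² + 32²) = √(98696.0440 + 1024) = √99720.0440 = 315.784806
L = 5.25 × 315.784806 = 1657.870234
V = π·2.5² × L = 19.634954 × 1657.870234 = 32552.205925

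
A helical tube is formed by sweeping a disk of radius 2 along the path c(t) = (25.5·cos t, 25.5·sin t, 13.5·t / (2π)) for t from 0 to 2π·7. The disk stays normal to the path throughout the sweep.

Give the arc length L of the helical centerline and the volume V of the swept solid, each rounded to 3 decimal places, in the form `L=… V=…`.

L=1125.523 V=14143.736

2πR = 2π·25.5 = 160.221225
per-turn = √(160.221225² + 13.5²) = √(25670.8410 + 182.25) = √25853.0910 = 160.788964
L = 7 × 160.788964 = 1125.522750
V = π·2² × L = 12.566371 × 1125.522750 = 14143.736014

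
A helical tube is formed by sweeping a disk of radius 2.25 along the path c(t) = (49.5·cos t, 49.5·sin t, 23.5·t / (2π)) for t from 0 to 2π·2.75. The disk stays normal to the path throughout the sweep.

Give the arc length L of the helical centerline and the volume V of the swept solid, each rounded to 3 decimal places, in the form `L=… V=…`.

2πR = 2π·49.5 = 311.017673
per-turn = √(311.017673² + 23.5²) = √(96731.9927 + 552.25) = √97284.2427 = 311.904220
L = 2.75 × 311.904220 = 857.736606
V = π·2.25² × L = 15.904313 × 857.736606 = 13641.711293

L=857.737 V=13641.711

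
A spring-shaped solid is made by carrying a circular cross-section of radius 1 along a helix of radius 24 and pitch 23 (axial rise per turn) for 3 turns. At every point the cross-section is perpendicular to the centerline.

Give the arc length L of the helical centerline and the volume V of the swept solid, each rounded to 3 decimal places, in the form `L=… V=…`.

L=457.621 V=1437.659

2πR = 2π·24 = 150.796447
per-turn = √(150.796447² + 23²) = √(22739.5685 + 529) = √23268.5685 = 152.540383
L = 3 × 152.540383 = 457.621150
V = π·1² × L = 3.141593 × 457.621150 = 1437.659243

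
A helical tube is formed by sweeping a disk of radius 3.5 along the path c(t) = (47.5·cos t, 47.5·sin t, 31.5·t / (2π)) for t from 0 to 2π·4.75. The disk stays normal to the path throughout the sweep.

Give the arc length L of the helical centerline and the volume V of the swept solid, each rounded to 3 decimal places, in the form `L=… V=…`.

L=1425.518 V=54860.358

2πR = 2π·47.5 = 298.451302
per-turn = √(298.451302² + 31.5²) = √(89073.1797 + 992.25) = √90065.4297 = 300.109030
L = 4.75 × 300.109030 = 1425.517891
V = π·3.5² × L = 38.484510 × 1425.517891 = 54860.357547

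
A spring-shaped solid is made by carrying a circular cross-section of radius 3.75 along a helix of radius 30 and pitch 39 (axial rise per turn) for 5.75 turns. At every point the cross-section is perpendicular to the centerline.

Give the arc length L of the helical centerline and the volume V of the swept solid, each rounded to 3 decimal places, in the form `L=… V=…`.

2πR = 2π·30 = 188.495559
per-turn = √(188.495559² + 39²) = √(35530.5758 + 1521) = √37051.5758 = 192.487859
L = 5.75 × 192.487859 = 1106.805189
V = π·3.75² × L = 44.178647 × 1106.805189 = 48897.155400

L=1106.805 V=48897.155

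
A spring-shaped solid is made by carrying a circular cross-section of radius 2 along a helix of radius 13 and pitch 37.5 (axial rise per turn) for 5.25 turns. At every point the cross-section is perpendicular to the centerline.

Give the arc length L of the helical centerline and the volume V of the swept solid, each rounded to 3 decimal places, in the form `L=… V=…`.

2πR = 2π·13 = 81.681409
per-turn = √(81.681409² + 37.5²) = √(6671.8526 + 1406.25) = √8078.1026 = 89.878265
L = 5.25 × 89.878265 = 471.860893
V = π·2² × L = 12.566371 × 471.860893 = 5929.578858

L=471.861 V=5929.579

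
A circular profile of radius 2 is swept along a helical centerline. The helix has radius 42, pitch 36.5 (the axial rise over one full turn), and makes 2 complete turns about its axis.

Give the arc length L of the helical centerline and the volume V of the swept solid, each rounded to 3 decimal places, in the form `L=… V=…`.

L=532.812 V=6695.514

2πR = 2π·42 = 263.893783
per-turn = √(263.893783² + 36.5²) = √(69639.9287 + 1332.25) = √70972.1787 = 266.406041
L = 2 × 266.406041 = 532.812082
V = π·2² × L = 12.566371 × 532.812082 = 6695.514089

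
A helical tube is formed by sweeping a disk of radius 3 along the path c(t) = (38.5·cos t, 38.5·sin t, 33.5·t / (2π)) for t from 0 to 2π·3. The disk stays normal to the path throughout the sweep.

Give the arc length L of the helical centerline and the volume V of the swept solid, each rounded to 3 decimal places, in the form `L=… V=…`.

L=732.634 V=20714.731

2πR = 2π·38.5 = 241.902634
per-turn = √(241.902634² + 33.5²) = √(58516.8845 + 1122.25) = √59639.1345 = 244.211250
L = 3 × 244.211250 = 732.633749
V = π·3² × L = 28.274334 × 732.633749 = 20714.731238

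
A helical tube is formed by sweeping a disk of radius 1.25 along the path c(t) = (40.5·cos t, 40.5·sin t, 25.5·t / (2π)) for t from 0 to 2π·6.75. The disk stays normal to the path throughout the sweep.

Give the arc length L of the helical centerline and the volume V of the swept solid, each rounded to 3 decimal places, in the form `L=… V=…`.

L=1726.268 V=8473.800

2πR = 2π·40.5 = 254.469005
per-turn = √(254.469005² + 25.5²) = √(64754.4745 + 650.25) = √65404.7245 = 255.743474
L = 6.75 × 255.743474 = 1726.268449
V = π·1.25² × L = 4.908739 × 1726.268449 = 8473.800435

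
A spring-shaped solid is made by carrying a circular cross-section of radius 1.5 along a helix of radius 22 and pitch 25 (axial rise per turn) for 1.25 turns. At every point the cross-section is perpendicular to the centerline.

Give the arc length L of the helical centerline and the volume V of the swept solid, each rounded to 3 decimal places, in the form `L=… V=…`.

L=175.591 V=1241.178

2πR = 2π·22 = 138.230077
per-turn = √(138.230077² + 25²) = √(19107.5541 + 625) = √19732.5541 = 140.472610
L = 1.25 × 140.472610 = 175.590762
V = π·1.5² × L = 7.068583 × 175.590762 = 1241.177960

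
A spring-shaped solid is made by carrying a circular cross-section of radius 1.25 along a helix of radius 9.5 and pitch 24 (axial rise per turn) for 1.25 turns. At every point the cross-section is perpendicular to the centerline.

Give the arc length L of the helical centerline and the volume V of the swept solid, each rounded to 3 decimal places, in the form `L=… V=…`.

2πR = 2π·9.5 = 59.690260
per-turn = √(59.690260² + 24²) = √(3562.9272 + 576) = √4138.9272 = 64.334495
L = 1.25 × 64.334495 = 80.418118
V = π·1.25² × L = 4.908739 × 80.418118 = 394.751515

L=80.418 V=394.752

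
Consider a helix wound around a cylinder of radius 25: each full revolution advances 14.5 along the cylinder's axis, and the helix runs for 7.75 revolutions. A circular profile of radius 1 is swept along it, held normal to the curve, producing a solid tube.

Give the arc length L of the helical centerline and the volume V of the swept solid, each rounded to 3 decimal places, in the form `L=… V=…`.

L=1222.543 V=3840.732

2πR = 2π·25 = 157.079633
per-turn = √(157.079633² + 14.5²) = √(24674.0110 + 210.25) = √24884.2610 = 157.747460
L = 7.75 × 157.747460 = 1222.542812
V = π·1² × L = 3.141593 × 1222.542812 = 3840.731516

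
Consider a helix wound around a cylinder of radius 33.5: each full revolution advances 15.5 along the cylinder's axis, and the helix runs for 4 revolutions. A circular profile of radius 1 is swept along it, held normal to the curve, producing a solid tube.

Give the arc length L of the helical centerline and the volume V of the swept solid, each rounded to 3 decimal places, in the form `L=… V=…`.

2πR = 2π·33.5 = 210.486708
per-turn = √(210.486708² + 15.5²) = √(44304.6542 + 240.25) = √44544.9042 = 211.056637
L = 4 × 211.056637 = 844.226549
V = π·1² × L = 3.141593 × 844.226549 = 2652.215925

L=844.227 V=2652.216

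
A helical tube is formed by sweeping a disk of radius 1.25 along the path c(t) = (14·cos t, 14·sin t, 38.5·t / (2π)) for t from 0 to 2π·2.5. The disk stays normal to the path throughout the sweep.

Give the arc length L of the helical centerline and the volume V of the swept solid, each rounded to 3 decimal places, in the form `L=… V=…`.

L=240.052 V=1178.354

2πR = 2π·14 = 87.964594
per-turn = √(87.964594² + 38.5²) = √(7737.7699 + 1482.25) = √9220.0199 = 96.020934
L = 2.5 × 96.020934 = 240.052336
V = π·1.25² × L = 4.908739 × 240.052336 = 1178.354149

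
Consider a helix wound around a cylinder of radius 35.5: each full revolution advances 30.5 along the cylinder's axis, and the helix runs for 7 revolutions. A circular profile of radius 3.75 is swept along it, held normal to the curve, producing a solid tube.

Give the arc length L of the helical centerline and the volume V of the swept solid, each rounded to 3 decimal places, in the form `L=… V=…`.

2πR = 2π·35.5 = 223.053078
per-turn = √(223.053078² + 30.5²) = √(49752.6758 + 930.25) = √50682.9258 = 225.128687
L = 7 × 225.128687 = 1575.900810
V = π·3.75² × L = 44.178647 × 1575.900810 = 69621.165113

L=1575.901 V=69621.165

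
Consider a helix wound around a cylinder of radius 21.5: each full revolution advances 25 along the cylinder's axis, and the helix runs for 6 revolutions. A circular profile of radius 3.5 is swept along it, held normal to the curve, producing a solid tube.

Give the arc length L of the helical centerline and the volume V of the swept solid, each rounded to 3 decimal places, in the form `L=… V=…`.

L=824.294 V=31722.545

2πR = 2π·21.5 = 135.088484
per-turn = √(135.088484² + 25²) = √(18248.8985 + 625) = √18873.8985 = 137.382308
L = 6 × 137.382308 = 824.293848
V = π·3.5² × L = 38.484510 × 824.293848 = 31722.544830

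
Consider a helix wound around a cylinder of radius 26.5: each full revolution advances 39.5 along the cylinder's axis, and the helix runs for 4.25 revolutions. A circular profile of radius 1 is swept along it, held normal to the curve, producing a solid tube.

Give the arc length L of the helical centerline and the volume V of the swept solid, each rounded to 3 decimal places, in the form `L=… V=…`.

L=727.284 V=2284.829

2πR = 2π·26.5 = 166.504411
per-turn = √(166.504411² + 39.5²) = √(27723.7188 + 1560.25) = √29283.9688 = 171.125594
L = 4.25 × 171.125594 = 727.283773
V = π·1² × L = 3.141593 × 727.283773 = 2284.829357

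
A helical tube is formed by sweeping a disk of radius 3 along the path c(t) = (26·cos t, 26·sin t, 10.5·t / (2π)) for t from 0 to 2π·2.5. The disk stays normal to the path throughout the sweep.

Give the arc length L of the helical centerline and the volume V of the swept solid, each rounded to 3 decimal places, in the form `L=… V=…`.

2πR = 2π·26 = 163.362818
per-turn = √(163.362818² + 10.5²) = √(26687.4103 + 110.25) = √26797.6603 = 163.699909
L = 2.5 × 163.699909 = 409.249773
V = π·3² × L = 28.274334 × 409.249773 = 11571.264729

L=409.250 V=11571.265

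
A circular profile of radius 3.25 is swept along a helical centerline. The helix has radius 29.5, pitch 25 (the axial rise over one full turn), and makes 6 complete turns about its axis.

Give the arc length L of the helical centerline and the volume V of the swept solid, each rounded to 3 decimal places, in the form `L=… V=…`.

2πR = 2π·29.5 = 185.353967
per-turn = √(185.353967² + 25²) = √(34356.0929 + 625) = √34981.0929 = 187.032331
L = 6 × 187.032331 = 1122.193987
V = π·3.25² × L = 33.183072 × 1122.193987 = 37237.844331

L=1122.194 V=37237.844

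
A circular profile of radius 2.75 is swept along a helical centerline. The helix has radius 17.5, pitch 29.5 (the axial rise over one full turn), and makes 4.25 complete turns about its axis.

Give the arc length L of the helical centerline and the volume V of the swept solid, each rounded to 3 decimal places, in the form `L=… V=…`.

L=483.838 V=11495.168

2πR = 2π·17.5 = 109.955743
per-turn = √(109.955743² + 29.5²) = √(12090.2654 + 870.25) = √12960.5154 = 113.844259
L = 4.25 × 113.844259 = 483.838102
V = π·2.75² × L = 23.758294 × 483.838102 = 11495.168098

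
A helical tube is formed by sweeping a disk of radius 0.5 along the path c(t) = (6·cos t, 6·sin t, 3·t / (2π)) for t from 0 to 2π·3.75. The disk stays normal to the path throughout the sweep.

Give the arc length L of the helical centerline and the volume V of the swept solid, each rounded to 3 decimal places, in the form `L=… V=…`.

L=141.819 V=111.384

2πR = 2π·6 = 37.699112
per-turn = √(37.699112² + 3²) = √(1421.2230 + 9) = √1430.2230 = 37.818290
L = 3.75 × 37.818290 = 141.818586
V = π·0.5² × L = 0.785398 × 141.818586 = 111.384057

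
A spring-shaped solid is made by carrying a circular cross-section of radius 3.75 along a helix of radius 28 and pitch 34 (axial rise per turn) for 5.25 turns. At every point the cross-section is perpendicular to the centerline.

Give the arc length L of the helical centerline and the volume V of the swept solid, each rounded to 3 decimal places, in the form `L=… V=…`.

L=940.719 V=41559.672

2πR = 2π·28 = 175.929189
per-turn = √(175.929189² + 34²) = √(30951.0794 + 1156) = √32107.0794 = 179.184484
L = 5.25 × 179.184484 = 940.718542
V = π·3.75² × L = 44.178647 × 940.718542 = 41559.672120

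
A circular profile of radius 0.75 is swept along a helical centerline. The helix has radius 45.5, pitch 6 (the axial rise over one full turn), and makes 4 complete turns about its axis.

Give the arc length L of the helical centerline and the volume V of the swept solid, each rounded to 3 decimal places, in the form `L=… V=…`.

2πR = 2π·45.5 = 285.884931
per-turn = √(285.884931² + 6²) = √(81730.1940 + 36) = √81766.1940 = 285.947887
L = 4 × 285.947887 = 1143.791548
V = π·0.75² × L = 1.767146 × 1143.791548 = 2021.246507

L=1143.792 V=2021.247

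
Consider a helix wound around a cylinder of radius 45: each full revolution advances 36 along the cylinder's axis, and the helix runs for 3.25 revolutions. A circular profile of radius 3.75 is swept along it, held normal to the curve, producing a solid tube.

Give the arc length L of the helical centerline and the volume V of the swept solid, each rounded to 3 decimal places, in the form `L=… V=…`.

2πR = 2π·45 = 282.743339
per-turn = √(282.743339² + 36²) = √(79943.7956 + 1296) = √81239.7956 = 285.025956
L = 3.25 × 285.025956 = 926.334357
V = π·3.75² × L = 44.178647 × 926.334357 = 40924.198290

L=926.334 V=40924.198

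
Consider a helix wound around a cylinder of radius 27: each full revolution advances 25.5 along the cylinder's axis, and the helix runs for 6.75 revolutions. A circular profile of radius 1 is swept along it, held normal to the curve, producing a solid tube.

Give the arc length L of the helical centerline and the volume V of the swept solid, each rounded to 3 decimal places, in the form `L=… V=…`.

L=1157.975 V=3637.884

2πR = 2π·27 = 169.646003
per-turn = √(169.646003² + 25.5²) = √(28779.7664 + 650.25) = √29430.0164 = 171.551789
L = 6.75 × 171.551789 = 1157.974578
V = π·1² × L = 3.141593 × 1157.974578 = 3637.884428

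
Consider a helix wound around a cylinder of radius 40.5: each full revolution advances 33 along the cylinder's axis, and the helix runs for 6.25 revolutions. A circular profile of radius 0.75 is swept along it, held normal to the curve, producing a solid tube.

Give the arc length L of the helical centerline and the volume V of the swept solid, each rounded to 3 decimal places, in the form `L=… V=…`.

L=1603.749 V=2834.058

2πR = 2π·40.5 = 254.469005
per-turn = √(254.469005² + 33²) = √(64754.4745 + 1089) = √65843.4745 = 256.599833
L = 6.25 × 256.599833 = 1603.748958
V = π·0.75² × L = 1.767146 × 1603.748958 = 2834.058345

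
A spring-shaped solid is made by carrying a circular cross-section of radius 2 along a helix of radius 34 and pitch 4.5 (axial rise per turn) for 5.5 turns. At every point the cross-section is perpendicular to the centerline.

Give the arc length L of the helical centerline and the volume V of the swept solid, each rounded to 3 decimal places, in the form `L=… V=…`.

2πR = 2π·34 = 213.628300
per-turn = √(213.628300² + 4.5²) = √(45637.0508 + 20.25) = √45657.3008 = 213.675691
L = 5.5 × 213.675691 = 1175.216298
V = π·2² × L = 12.566371 × 1175.216298 = 14768.203556

L=1175.216 V=14768.204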